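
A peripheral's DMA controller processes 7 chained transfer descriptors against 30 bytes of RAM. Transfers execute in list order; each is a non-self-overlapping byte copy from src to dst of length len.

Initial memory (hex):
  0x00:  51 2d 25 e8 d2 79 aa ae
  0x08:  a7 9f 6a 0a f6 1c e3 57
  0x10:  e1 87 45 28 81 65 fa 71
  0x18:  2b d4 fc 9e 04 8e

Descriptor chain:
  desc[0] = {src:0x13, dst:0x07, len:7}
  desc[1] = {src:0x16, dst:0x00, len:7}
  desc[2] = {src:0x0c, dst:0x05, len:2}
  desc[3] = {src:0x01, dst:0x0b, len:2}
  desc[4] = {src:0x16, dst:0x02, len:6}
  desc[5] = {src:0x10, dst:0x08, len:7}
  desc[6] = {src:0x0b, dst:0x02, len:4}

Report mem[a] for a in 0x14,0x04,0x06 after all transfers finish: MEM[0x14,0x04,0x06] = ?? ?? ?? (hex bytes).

D0: mem[0x07..0x0d] <- [28 81 65 fa 71 2b d4]
D1: mem[0x00..0x06] <- [fa 71 2b d4 fc 9e 04]
D2: mem[0x05..0x06] <- [2b d4]
D3: mem[0x0b..0x0c] <- [71 2b]
D4: mem[0x02..0x07] <- [fa 71 2b d4 fc 9e]
D5: mem[0x08..0x0e] <- [e1 87 45 28 81 65 fa]
D6: mem[0x02..0x05] <- [28 81 65 fa]
query mem[0x14]=0x81, mem[0x04]=0x65, mem[0x06]=0xfc

MEM[0x14,0x04,0x06] = 81 65 fc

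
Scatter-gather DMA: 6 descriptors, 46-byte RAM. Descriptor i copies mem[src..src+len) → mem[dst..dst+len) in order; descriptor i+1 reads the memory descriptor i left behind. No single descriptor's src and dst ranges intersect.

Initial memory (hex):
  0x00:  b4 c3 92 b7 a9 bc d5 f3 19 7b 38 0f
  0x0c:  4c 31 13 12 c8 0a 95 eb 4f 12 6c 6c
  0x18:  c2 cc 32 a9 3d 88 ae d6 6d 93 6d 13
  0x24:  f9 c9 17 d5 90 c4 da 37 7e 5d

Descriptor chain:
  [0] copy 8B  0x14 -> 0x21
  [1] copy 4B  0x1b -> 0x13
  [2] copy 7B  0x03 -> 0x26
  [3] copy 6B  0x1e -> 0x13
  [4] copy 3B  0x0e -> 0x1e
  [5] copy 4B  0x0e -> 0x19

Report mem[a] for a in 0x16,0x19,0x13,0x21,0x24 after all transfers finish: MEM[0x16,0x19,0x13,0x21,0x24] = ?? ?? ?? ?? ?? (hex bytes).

MEM[0x16,0x19,0x13,0x21,0x24] = 4f 13 ae 4f 6c

#0 dst[0x21+8] := {0x4f,0x12,0x6c,0x6c,0xc2,0xcc,0x32,0xa9}
#1 dst[0x13+4] := {0xa9,0x3d,0x88,0xae}
#2 dst[0x26+7] := {0xb7,0xa9,0xbc,0xd5,0xf3,0x19,0x7b}
#3 dst[0x13+6] := {0xae,0xd6,0x6d,0x4f,0x12,0x6c}
#4 dst[0x1e+3] := {0x13,0x12,0xc8}
#5 dst[0x19+4] := {0x13,0x12,0xc8,0x0a}
query mem[0x16]=0x4f, mem[0x19]=0x13, mem[0x13]=0xae, mem[0x21]=0x4f, mem[0x24]=0x6c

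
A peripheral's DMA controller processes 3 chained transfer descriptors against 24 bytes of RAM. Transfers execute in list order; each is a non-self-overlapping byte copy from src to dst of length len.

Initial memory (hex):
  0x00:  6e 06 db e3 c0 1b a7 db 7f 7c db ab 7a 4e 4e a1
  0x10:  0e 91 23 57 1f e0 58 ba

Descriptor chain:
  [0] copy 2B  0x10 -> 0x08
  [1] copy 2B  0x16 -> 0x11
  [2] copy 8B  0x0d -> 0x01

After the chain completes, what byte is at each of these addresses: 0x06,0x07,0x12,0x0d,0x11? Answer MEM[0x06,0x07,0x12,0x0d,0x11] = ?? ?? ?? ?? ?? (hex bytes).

  after D0: wrote 2B at 0x08 = 0e91
  after D1: wrote 2B at 0x11 = 58ba
  after D2: wrote 8B at 0x01 = 4e4ea10e58ba571f
query mem[0x06]=0xba, mem[0x07]=0x57, mem[0x12]=0xba, mem[0x0d]=0x4e, mem[0x11]=0x58

MEM[0x06,0x07,0x12,0x0d,0x11] = ba 57 ba 4e 58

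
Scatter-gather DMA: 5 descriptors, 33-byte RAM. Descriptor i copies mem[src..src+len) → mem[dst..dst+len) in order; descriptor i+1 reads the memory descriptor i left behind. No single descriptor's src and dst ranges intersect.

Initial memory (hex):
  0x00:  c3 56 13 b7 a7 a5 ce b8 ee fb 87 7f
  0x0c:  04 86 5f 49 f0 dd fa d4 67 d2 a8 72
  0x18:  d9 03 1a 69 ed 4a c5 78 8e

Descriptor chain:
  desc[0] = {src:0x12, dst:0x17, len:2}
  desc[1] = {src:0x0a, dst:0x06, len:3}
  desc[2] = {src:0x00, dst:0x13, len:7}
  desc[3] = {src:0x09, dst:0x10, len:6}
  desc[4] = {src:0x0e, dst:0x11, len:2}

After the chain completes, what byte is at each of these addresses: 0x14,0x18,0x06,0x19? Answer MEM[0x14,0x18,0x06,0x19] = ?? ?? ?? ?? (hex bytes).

  after D0: wrote 2B at 0x17 = fad4
  after D1: wrote 3B at 0x06 = 877f04
  after D2: wrote 7B at 0x13 = c35613b7a7a587
  after D3: wrote 6B at 0x10 = fb877f04865f
  after D4: wrote 2B at 0x11 = 5f49
query mem[0x14]=0x86, mem[0x18]=0xa5, mem[0x06]=0x87, mem[0x19]=0x87

MEM[0x14,0x18,0x06,0x19] = 86 a5 87 87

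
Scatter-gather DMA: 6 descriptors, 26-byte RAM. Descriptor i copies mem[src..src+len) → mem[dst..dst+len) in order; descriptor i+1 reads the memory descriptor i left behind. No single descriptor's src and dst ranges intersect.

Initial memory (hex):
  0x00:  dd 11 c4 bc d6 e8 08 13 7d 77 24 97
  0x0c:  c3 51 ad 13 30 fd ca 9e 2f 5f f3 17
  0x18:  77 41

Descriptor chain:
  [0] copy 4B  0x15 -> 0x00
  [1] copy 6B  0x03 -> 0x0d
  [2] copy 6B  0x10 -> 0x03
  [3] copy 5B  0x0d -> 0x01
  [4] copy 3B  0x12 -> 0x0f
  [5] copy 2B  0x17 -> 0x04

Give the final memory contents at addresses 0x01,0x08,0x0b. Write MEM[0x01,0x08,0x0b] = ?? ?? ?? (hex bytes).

MEM[0x01,0x08,0x0b] = 77 5f 97

[0] 0x15->0x00 len=4 : 5f f3 17 77
[1] 0x03->0x0d len=6 : 77 d6 e8 08 13 7d
[2] 0x10->0x03 len=6 : 08 13 7d 9e 2f 5f
[3] 0x0d->0x01 len=5 : 77 d6 e8 08 13
[4] 0x12->0x0f len=3 : 7d 9e 2f
[5] 0x17->0x04 len=2 : 17 77
query mem[0x01]=0x77, mem[0x08]=0x5f, mem[0x0b]=0x97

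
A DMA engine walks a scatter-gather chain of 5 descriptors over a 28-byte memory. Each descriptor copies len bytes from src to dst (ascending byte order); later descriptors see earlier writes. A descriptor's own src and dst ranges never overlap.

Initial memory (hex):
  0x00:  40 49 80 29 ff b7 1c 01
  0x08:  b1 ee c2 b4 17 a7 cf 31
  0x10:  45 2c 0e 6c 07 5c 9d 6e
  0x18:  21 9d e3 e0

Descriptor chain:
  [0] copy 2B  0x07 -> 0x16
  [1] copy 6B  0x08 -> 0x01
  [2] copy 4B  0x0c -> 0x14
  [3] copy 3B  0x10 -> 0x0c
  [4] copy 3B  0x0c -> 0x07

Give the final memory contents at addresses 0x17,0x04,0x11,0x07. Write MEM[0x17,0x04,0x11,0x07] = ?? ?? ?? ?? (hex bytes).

MEM[0x17,0x04,0x11,0x07] = 31 b4 2c 45

D0: mem[0x16..0x17] <- [01 b1]
D1: mem[0x01..0x06] <- [b1 ee c2 b4 17 a7]
D2: mem[0x14..0x17] <- [17 a7 cf 31]
D3: mem[0x0c..0x0e] <- [45 2c 0e]
D4: mem[0x07..0x09] <- [45 2c 0e]
query mem[0x17]=0x31, mem[0x04]=0xb4, mem[0x11]=0x2c, mem[0x07]=0x45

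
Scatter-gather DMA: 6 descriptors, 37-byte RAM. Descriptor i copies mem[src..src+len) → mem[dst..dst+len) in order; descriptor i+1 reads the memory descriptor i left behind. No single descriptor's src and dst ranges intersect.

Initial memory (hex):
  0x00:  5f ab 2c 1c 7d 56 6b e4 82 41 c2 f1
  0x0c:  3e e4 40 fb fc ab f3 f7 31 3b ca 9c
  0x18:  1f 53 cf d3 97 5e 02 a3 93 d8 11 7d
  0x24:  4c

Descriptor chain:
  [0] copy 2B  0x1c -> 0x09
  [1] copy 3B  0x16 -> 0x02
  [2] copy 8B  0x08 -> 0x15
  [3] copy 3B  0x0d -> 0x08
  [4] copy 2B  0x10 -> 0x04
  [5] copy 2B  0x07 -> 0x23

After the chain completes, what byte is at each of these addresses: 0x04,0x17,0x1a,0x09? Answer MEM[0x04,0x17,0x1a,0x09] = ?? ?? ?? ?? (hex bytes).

[0] 0x1c->0x09 len=2 : 97 5e
[1] 0x16->0x02 len=3 : ca 9c 1f
[2] 0x08->0x15 len=8 : 82 97 5e f1 3e e4 40 fb
[3] 0x0d->0x08 len=3 : e4 40 fb
[4] 0x10->0x04 len=2 : fc ab
[5] 0x07->0x23 len=2 : e4 e4
query mem[0x04]=0xfc, mem[0x17]=0x5e, mem[0x1a]=0xe4, mem[0x09]=0x40

MEM[0x04,0x17,0x1a,0x09] = fc 5e e4 40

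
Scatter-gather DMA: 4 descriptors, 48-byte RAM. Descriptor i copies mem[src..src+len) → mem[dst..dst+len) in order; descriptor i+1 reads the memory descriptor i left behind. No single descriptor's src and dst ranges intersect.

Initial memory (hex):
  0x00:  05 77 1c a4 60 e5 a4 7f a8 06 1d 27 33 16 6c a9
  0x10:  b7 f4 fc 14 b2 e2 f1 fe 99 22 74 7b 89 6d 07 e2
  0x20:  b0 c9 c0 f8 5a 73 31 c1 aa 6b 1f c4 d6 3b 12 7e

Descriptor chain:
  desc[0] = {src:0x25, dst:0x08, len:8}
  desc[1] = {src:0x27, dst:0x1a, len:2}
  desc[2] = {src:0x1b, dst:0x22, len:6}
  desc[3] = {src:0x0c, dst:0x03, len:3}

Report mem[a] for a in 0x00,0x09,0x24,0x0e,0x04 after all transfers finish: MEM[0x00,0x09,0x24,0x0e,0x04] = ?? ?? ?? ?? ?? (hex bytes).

MEM[0x00,0x09,0x24,0x0e,0x04] = 05 31 6d c4 1f

#0 dst[0x08+8] := {0x73,0x31,0xc1,0xaa,0x6b,0x1f,0xc4,0xd6}
#1 dst[0x1a+2] := {0xc1,0xaa}
#2 dst[0x22+6] := {0xaa,0x89,0x6d,0x07,0xe2,0xb0}
#3 dst[0x03+3] := {0x6b,0x1f,0xc4}
query mem[0x00]=0x05, mem[0x09]=0x31, mem[0x24]=0x6d, mem[0x0e]=0xc4, mem[0x04]=0x1f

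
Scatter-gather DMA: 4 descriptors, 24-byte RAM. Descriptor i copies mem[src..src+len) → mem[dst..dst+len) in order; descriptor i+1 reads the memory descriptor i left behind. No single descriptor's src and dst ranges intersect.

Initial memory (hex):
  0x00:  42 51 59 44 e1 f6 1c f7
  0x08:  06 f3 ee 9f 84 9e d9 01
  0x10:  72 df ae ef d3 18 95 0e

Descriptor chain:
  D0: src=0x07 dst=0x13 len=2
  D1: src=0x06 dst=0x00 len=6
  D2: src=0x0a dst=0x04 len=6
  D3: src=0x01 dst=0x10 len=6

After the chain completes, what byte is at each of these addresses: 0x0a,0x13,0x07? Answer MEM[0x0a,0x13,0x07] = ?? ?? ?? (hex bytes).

MEM[0x0a,0x13,0x07] = ee ee 9e

[0] 0x07->0x13 len=2 : f7 06
[1] 0x06->0x00 len=6 : 1c f7 06 f3 ee 9f
[2] 0x0a->0x04 len=6 : ee 9f 84 9e d9 01
[3] 0x01->0x10 len=6 : f7 06 f3 ee 9f 84
query mem[0x0a]=0xee, mem[0x13]=0xee, mem[0x07]=0x9e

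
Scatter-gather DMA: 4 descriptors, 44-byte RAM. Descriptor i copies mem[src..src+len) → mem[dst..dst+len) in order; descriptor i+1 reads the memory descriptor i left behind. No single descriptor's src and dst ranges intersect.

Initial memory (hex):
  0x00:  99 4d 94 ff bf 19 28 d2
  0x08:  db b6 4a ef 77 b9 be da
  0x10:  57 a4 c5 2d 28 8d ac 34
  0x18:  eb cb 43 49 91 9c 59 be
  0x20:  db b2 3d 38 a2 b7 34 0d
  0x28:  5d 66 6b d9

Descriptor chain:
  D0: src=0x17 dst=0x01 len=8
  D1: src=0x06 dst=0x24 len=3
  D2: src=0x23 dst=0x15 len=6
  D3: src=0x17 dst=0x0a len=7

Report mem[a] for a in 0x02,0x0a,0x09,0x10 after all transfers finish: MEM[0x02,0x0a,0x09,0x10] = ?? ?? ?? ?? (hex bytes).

[0] 0x17->0x01 len=8 : 34 eb cb 43 49 91 9c 59
[1] 0x06->0x24 len=3 : 91 9c 59
[2] 0x23->0x15 len=6 : 38 91 9c 59 0d 5d
[3] 0x17->0x0a len=7 : 9c 59 0d 5d 49 91 9c
query mem[0x02]=0xeb, mem[0x0a]=0x9c, mem[0x09]=0xb6, mem[0x10]=0x9c

MEM[0x02,0x0a,0x09,0x10] = eb 9c b6 9c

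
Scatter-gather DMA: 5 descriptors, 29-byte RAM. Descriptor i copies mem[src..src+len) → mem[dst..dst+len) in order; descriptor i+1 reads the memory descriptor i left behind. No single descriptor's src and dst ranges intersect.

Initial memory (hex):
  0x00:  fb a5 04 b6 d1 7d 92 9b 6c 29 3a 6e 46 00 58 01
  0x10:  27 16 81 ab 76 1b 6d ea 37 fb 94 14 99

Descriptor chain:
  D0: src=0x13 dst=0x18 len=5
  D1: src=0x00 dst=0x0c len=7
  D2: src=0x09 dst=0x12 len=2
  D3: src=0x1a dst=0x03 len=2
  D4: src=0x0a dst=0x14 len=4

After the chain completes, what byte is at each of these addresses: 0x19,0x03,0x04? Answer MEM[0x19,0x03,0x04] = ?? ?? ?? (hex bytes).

D0: mem[0x18..0x1c] <- [ab 76 1b 6d ea]
D1: mem[0x0c..0x12] <- [fb a5 04 b6 d1 7d 92]
D2: mem[0x12..0x13] <- [29 3a]
D3: mem[0x03..0x04] <- [1b 6d]
D4: mem[0x14..0x17] <- [3a 6e fb a5]
query mem[0x19]=0x76, mem[0x03]=0x1b, mem[0x04]=0x6d

MEM[0x19,0x03,0x04] = 76 1b 6d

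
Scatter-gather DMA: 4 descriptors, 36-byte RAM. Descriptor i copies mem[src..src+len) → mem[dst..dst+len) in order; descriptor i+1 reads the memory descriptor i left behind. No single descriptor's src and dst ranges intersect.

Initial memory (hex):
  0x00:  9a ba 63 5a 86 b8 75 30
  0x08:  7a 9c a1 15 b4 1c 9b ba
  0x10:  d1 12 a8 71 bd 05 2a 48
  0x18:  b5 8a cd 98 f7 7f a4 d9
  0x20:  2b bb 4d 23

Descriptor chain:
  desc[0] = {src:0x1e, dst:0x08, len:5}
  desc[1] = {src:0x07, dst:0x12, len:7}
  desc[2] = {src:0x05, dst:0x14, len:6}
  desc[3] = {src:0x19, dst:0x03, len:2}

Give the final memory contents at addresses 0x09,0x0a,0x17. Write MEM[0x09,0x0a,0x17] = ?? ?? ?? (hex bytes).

D0: mem[0x08..0x0c] <- [a4 d9 2b bb 4d]
D1: mem[0x12..0x18] <- [30 a4 d9 2b bb 4d 1c]
D2: mem[0x14..0x19] <- [b8 75 30 a4 d9 2b]
D3: mem[0x03..0x04] <- [2b cd]
query mem[0x09]=0xd9, mem[0x0a]=0x2b, mem[0x17]=0xa4

MEM[0x09,0x0a,0x17] = d9 2b a4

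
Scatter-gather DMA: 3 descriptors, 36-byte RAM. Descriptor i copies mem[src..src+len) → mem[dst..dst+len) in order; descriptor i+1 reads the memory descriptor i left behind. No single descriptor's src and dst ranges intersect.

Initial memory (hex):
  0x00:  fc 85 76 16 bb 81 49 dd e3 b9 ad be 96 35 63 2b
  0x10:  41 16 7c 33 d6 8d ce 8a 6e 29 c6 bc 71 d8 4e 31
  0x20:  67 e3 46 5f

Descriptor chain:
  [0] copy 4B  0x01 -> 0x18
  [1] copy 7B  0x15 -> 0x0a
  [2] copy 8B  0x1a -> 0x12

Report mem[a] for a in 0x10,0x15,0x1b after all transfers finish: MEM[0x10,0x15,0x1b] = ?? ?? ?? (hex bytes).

#0 dst[0x18+4] := {0x85,0x76,0x16,0xbb}
#1 dst[0x0a+7] := {0x8d,0xce,0x8a,0x85,0x76,0x16,0xbb}
#2 dst[0x12+8] := {0x16,0xbb,0x71,0xd8,0x4e,0x31,0x67,0xe3}
query mem[0x10]=0xbb, mem[0x15]=0xd8, mem[0x1b]=0xbb

MEM[0x10,0x15,0x1b] = bb d8 bb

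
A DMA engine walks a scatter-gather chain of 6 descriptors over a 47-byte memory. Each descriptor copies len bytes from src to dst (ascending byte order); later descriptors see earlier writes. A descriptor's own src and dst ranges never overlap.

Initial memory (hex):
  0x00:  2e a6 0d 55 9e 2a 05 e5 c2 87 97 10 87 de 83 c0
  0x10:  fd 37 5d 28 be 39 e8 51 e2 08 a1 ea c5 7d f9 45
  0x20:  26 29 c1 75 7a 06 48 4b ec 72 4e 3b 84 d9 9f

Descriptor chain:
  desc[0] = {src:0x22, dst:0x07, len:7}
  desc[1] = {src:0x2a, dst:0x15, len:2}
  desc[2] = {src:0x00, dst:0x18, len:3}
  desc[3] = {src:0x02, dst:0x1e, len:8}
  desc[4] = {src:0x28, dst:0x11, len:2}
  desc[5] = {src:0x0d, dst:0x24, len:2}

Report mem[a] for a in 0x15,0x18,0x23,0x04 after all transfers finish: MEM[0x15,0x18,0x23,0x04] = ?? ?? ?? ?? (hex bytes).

MEM[0x15,0x18,0x23,0x04] = 4e 2e c1 9e

D0: mem[0x07..0x0d] <- [c1 75 7a 06 48 4b ec]
D1: mem[0x15..0x16] <- [4e 3b]
D2: mem[0x18..0x1a] <- [2e a6 0d]
D3: mem[0x1e..0x25] <- [0d 55 9e 2a 05 c1 75 7a]
D4: mem[0x11..0x12] <- [ec 72]
D5: mem[0x24..0x25] <- [ec 83]
query mem[0x15]=0x4e, mem[0x18]=0x2e, mem[0x23]=0xc1, mem[0x04]=0x9e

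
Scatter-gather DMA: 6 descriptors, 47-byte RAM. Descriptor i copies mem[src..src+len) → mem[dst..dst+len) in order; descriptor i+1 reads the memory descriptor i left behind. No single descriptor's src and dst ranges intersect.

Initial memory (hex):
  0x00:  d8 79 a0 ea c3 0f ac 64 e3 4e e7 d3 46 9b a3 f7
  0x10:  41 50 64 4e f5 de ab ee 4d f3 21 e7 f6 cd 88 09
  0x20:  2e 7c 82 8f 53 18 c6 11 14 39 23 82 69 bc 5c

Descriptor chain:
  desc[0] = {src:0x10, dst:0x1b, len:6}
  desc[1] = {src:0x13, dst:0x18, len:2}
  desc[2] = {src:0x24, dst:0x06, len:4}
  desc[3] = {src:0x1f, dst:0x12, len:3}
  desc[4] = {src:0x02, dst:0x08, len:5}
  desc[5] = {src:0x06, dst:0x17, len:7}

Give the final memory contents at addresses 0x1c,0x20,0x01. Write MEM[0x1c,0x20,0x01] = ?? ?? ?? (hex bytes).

MEM[0x1c,0x20,0x01] = 0f de 79

[0] 0x10->0x1b len=6 : 41 50 64 4e f5 de
[1] 0x13->0x18 len=2 : 4e f5
[2] 0x24->0x06 len=4 : 53 18 c6 11
[3] 0x1f->0x12 len=3 : f5 de 7c
[4] 0x02->0x08 len=5 : a0 ea c3 0f 53
[5] 0x06->0x17 len=7 : 53 18 a0 ea c3 0f 53
query mem[0x1c]=0x0f, mem[0x20]=0xde, mem[0x01]=0x79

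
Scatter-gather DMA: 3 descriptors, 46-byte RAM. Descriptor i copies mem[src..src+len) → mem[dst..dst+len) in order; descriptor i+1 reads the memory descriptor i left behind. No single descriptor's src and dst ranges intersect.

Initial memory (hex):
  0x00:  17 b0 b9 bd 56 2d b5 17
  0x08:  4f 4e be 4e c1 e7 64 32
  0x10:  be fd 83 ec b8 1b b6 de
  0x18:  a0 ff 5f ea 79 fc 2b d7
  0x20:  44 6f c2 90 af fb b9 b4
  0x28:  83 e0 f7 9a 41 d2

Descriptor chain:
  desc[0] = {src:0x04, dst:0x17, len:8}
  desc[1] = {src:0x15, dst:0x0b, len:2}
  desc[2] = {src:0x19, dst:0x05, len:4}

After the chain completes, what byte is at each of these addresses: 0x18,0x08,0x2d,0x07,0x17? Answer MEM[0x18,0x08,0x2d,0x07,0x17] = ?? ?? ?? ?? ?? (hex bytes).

MEM[0x18,0x08,0x2d,0x07,0x17] = 2d 4e d2 4f 56

  after D0: wrote 8B at 0x17 = 562db5174f4ebe4e
  after D1: wrote 2B at 0x0b = 1bb6
  after D2: wrote 4B at 0x05 = b5174f4e
query mem[0x18]=0x2d, mem[0x08]=0x4e, mem[0x2d]=0xd2, mem[0x07]=0x4f, mem[0x17]=0x56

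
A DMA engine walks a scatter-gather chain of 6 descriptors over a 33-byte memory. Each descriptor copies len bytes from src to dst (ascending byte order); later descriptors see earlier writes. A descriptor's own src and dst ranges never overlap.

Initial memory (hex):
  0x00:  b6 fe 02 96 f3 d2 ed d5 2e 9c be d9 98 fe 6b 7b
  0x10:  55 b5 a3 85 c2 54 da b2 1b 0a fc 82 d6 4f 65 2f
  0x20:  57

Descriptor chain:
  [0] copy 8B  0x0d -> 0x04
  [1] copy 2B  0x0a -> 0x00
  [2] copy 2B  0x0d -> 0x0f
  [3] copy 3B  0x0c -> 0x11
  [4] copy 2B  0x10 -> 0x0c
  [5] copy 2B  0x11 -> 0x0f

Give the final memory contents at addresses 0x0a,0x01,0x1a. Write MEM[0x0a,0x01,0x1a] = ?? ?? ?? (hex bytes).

MEM[0x0a,0x01,0x1a] = 85 c2 fc

[0] 0x0d->0x04 len=8 : fe 6b 7b 55 b5 a3 85 c2
[1] 0x0a->0x00 len=2 : 85 c2
[2] 0x0d->0x0f len=2 : fe 6b
[3] 0x0c->0x11 len=3 : 98 fe 6b
[4] 0x10->0x0c len=2 : 6b 98
[5] 0x11->0x0f len=2 : 98 fe
query mem[0x0a]=0x85, mem[0x01]=0xc2, mem[0x1a]=0xfc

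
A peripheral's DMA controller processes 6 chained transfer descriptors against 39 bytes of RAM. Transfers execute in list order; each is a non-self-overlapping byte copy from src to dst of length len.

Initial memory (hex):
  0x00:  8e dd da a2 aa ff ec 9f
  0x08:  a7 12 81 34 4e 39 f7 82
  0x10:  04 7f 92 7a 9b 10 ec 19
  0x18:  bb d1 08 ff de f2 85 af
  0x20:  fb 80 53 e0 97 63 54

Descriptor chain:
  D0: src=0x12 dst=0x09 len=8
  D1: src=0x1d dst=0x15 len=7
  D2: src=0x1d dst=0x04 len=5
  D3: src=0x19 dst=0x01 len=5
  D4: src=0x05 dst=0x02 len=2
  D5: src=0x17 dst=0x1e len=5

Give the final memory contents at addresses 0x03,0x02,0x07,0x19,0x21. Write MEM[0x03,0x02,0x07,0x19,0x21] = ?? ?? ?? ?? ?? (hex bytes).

MEM[0x03,0x02,0x07,0x19,0x21] = af f2 fb 80 53

  after D0: wrote 8B at 0x09 = 927a9b10ec19bbd1
  after D1: wrote 7B at 0x15 = f285affb8053e0
  after D2: wrote 5B at 0x04 = f285affb80
  after D3: wrote 5B at 0x01 = 8053e0def2
  after D4: wrote 2B at 0x02 = f2af
  after D5: wrote 5B at 0x1e = affb8053e0
query mem[0x03]=0xaf, mem[0x02]=0xf2, mem[0x07]=0xfb, mem[0x19]=0x80, mem[0x21]=0x53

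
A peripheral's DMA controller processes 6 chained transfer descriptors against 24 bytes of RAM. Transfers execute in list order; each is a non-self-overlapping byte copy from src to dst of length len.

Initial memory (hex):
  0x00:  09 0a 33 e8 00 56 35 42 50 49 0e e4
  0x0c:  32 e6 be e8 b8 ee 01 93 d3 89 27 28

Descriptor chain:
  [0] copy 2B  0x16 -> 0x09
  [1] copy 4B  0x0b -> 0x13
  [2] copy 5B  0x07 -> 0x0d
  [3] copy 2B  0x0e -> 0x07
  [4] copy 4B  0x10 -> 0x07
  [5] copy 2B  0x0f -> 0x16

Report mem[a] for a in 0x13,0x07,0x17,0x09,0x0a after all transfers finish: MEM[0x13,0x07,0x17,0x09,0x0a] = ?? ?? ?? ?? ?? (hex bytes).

D0: mem[0x09..0x0a] <- [27 28]
D1: mem[0x13..0x16] <- [e4 32 e6 be]
D2: mem[0x0d..0x11] <- [42 50 27 28 e4]
D3: mem[0x07..0x08] <- [50 27]
D4: mem[0x07..0x0a] <- [28 e4 01 e4]
D5: mem[0x16..0x17] <- [27 28]
query mem[0x13]=0xe4, mem[0x07]=0x28, mem[0x17]=0x28, mem[0x09]=0x01, mem[0x0a]=0xe4

MEM[0x13,0x07,0x17,0x09,0x0a] = e4 28 28 01 e4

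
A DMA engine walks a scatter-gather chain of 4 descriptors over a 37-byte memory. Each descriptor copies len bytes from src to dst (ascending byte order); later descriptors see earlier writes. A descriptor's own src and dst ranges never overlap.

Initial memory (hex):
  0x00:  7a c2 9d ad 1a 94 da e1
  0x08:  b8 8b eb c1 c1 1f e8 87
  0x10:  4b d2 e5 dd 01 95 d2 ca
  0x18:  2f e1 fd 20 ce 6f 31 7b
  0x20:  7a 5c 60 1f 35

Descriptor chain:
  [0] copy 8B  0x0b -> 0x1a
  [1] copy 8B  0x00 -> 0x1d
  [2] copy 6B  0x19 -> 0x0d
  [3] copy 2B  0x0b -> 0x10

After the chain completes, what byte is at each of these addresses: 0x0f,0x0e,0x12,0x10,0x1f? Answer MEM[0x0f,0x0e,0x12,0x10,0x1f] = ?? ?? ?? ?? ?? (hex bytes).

MEM[0x0f,0x0e,0x12,0x10,0x1f] = c1 c1 c2 c1 9d

#0 dst[0x1a+8] := {0xc1,0xc1,0x1f,0xe8,0x87,0x4b,0xd2,0xe5}
#1 dst[0x1d+8] := {0x7a,0xc2,0x9d,0xad,0x1a,0x94,0xda,0xe1}
#2 dst[0x0d+6] := {0xe1,0xc1,0xc1,0x1f,0x7a,0xc2}
#3 dst[0x10+2] := {0xc1,0xc1}
query mem[0x0f]=0xc1, mem[0x0e]=0xc1, mem[0x12]=0xc2, mem[0x10]=0xc1, mem[0x1f]=0x9d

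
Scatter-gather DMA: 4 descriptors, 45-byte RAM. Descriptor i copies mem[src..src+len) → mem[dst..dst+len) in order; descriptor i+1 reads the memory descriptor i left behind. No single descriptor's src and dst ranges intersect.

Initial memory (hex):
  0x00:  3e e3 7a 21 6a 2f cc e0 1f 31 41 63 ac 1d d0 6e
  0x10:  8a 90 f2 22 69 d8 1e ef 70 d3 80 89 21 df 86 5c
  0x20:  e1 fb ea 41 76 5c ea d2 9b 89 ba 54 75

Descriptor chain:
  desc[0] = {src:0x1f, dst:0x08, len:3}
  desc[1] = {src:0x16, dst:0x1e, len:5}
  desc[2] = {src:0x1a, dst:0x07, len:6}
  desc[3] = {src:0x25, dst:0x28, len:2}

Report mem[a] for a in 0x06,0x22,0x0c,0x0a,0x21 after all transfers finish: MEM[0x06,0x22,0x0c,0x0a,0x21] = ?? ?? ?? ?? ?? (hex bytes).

MEM[0x06,0x22,0x0c,0x0a,0x21] = cc 80 ef df d3

D0: mem[0x08..0x0a] <- [5c e1 fb]
D1: mem[0x1e..0x22] <- [1e ef 70 d3 80]
D2: mem[0x07..0x0c] <- [80 89 21 df 1e ef]
D3: mem[0x28..0x29] <- [5c ea]
query mem[0x06]=0xcc, mem[0x22]=0x80, mem[0x0c]=0xef, mem[0x0a]=0xdf, mem[0x21]=0xd3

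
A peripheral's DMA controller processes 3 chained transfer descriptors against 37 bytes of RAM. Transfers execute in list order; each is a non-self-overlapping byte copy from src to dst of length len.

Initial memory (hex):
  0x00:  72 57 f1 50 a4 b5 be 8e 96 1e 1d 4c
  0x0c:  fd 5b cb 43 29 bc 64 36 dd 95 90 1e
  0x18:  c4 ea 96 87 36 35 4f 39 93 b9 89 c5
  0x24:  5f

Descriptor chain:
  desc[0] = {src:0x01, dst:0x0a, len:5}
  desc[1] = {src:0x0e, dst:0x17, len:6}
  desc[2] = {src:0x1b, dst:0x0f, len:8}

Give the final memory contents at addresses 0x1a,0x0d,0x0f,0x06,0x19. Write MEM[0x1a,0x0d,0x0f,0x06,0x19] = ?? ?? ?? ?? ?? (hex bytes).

MEM[0x1a,0x0d,0x0f,0x06,0x19] = bc a4 64 be 29

[0] 0x01->0x0a len=5 : 57 f1 50 a4 b5
[1] 0x0e->0x17 len=6 : b5 43 29 bc 64 36
[2] 0x1b->0x0f len=8 : 64 36 35 4f 39 93 b9 89
query mem[0x1a]=0xbc, mem[0x0d]=0xa4, mem[0x0f]=0x64, mem[0x06]=0xbe, mem[0x19]=0x29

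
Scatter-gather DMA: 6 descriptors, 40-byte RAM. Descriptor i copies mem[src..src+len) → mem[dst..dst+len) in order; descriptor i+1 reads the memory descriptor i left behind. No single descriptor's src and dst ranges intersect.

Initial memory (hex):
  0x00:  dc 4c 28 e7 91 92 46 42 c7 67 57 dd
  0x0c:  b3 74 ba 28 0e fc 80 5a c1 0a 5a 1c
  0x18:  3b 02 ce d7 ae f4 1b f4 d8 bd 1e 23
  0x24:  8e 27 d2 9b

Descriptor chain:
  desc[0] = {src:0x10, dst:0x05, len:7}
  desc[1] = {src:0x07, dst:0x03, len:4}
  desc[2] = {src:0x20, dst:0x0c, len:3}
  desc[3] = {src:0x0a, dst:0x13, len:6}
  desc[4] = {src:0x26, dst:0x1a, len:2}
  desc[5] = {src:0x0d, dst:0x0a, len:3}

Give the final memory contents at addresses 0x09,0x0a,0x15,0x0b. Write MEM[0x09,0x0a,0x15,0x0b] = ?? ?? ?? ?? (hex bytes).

  after D0: wrote 7B at 0x05 = 0efc805ac10a5a
  after D1: wrote 4B at 0x03 = 805ac10a
  after D2: wrote 3B at 0x0c = d8bd1e
  after D3: wrote 6B at 0x13 = 0a5ad8bd1e28
  after D4: wrote 2B at 0x1a = d29b
  after D5: wrote 3B at 0x0a = bd1e28
query mem[0x09]=0xc1, mem[0x0a]=0xbd, mem[0x15]=0xd8, mem[0x0b]=0x1e

MEM[0x09,0x0a,0x15,0x0b] = c1 bd d8 1e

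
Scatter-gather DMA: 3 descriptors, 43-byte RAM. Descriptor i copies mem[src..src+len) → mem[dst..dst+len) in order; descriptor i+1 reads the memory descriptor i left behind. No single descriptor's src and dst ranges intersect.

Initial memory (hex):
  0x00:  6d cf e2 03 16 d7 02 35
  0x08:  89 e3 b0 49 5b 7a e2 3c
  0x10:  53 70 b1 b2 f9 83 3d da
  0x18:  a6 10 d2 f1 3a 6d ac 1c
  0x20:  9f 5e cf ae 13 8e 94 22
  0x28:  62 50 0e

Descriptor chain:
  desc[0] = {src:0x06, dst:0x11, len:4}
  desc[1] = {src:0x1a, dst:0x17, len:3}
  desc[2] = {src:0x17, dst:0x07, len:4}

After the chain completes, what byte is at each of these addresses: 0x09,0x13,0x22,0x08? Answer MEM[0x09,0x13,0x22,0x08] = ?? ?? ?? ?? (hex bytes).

  after D0: wrote 4B at 0x11 = 023589e3
  after D1: wrote 3B at 0x17 = d2f13a
  after D2: wrote 4B at 0x07 = d2f13ad2
query mem[0x09]=0x3a, mem[0x13]=0x89, mem[0x22]=0xcf, mem[0x08]=0xf1

MEM[0x09,0x13,0x22,0x08] = 3a 89 cf f1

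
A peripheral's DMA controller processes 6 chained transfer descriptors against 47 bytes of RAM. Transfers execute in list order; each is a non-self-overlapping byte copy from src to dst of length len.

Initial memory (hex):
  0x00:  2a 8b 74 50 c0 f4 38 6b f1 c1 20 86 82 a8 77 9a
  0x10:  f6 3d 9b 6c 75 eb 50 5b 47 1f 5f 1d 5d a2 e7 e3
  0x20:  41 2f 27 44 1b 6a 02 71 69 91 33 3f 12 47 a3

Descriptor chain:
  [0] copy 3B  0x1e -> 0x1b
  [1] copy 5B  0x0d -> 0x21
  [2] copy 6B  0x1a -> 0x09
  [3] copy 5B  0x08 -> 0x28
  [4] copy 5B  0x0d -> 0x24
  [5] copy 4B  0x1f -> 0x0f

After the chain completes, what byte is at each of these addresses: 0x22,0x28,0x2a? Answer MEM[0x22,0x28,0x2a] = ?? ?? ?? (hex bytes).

D0: mem[0x1b..0x1d] <- [e7 e3 41]
D1: mem[0x21..0x25] <- [a8 77 9a f6 3d]
D2: mem[0x09..0x0e] <- [5f e7 e3 41 e7 e3]
D3: mem[0x28..0x2c] <- [f1 5f e7 e3 41]
D4: mem[0x24..0x28] <- [e7 e3 9a f6 3d]
D5: mem[0x0f..0x12] <- [e3 41 a8 77]
query mem[0x22]=0x77, mem[0x28]=0x3d, mem[0x2a]=0xe7

MEM[0x22,0x28,0x2a] = 77 3d e7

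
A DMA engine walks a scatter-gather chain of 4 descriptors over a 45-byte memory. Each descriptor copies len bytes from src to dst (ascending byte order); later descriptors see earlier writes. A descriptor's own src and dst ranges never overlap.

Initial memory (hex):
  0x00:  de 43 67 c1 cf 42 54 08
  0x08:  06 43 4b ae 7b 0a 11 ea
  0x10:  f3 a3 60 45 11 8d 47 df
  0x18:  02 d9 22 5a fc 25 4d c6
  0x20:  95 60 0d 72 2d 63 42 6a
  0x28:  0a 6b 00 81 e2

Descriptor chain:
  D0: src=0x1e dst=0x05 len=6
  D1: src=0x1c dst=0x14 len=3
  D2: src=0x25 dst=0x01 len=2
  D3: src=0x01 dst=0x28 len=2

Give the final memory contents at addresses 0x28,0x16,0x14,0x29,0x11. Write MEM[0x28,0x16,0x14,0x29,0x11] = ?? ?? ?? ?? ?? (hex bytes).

MEM[0x28,0x16,0x14,0x29,0x11] = 63 4d fc 42 a3

  after D0: wrote 6B at 0x05 = 4dc695600d72
  after D1: wrote 3B at 0x14 = fc254d
  after D2: wrote 2B at 0x01 = 6342
  after D3: wrote 2B at 0x28 = 6342
query mem[0x28]=0x63, mem[0x16]=0x4d, mem[0x14]=0xfc, mem[0x29]=0x42, mem[0x11]=0xa3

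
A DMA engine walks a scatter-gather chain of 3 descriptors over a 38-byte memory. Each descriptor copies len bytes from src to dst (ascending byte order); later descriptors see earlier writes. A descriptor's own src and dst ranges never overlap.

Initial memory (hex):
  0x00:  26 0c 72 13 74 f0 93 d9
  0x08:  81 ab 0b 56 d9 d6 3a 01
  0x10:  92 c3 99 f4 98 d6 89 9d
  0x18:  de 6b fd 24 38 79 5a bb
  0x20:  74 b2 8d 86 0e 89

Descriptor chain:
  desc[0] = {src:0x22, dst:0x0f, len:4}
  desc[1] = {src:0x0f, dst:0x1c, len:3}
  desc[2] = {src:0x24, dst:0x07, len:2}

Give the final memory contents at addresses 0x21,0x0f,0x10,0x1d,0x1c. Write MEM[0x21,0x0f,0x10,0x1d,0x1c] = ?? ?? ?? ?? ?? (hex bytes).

  after D0: wrote 4B at 0x0f = 8d860e89
  after D1: wrote 3B at 0x1c = 8d860e
  after D2: wrote 2B at 0x07 = 0e89
query mem[0x21]=0xb2, mem[0x0f]=0x8d, mem[0x10]=0x86, mem[0x1d]=0x86, mem[0x1c]=0x8d

MEM[0x21,0x0f,0x10,0x1d,0x1c] = b2 8d 86 86 8d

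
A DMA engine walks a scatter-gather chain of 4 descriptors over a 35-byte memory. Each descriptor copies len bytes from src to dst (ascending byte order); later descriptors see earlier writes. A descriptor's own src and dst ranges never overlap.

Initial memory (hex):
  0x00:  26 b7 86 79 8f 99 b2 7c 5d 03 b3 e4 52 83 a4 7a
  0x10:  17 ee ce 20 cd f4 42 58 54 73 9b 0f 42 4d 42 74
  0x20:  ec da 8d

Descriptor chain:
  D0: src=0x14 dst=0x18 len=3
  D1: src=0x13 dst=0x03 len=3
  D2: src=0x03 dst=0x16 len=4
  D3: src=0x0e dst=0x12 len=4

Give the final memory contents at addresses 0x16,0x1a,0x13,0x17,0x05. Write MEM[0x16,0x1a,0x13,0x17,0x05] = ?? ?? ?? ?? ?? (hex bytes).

MEM[0x16,0x1a,0x13,0x17,0x05] = 20 42 7a cd f4

#0 dst[0x18+3] := {0xcd,0xf4,0x42}
#1 dst[0x03+3] := {0x20,0xcd,0xf4}
#2 dst[0x16+4] := {0x20,0xcd,0xf4,0xb2}
#3 dst[0x12+4] := {0xa4,0x7a,0x17,0xee}
query mem[0x16]=0x20, mem[0x1a]=0x42, mem[0x13]=0x7a, mem[0x17]=0xcd, mem[0x05]=0xf4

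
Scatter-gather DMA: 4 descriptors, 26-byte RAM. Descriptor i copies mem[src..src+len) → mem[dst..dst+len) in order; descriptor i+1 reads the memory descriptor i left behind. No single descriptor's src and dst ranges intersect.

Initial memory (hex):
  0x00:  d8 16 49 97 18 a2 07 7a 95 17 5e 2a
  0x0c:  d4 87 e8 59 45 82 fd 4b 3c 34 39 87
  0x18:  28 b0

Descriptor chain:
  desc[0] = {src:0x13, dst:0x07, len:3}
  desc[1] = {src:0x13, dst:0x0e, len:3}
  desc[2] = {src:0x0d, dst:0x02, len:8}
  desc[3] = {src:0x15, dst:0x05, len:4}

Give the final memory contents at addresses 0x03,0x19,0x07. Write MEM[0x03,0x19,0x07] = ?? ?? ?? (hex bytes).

MEM[0x03,0x19,0x07] = 4b b0 87

D0: mem[0x07..0x09] <- [4b 3c 34]
D1: mem[0x0e..0x10] <- [4b 3c 34]
D2: mem[0x02..0x09] <- [87 4b 3c 34 82 fd 4b 3c]
D3: mem[0x05..0x08] <- [34 39 87 28]
query mem[0x03]=0x4b, mem[0x19]=0xb0, mem[0x07]=0x87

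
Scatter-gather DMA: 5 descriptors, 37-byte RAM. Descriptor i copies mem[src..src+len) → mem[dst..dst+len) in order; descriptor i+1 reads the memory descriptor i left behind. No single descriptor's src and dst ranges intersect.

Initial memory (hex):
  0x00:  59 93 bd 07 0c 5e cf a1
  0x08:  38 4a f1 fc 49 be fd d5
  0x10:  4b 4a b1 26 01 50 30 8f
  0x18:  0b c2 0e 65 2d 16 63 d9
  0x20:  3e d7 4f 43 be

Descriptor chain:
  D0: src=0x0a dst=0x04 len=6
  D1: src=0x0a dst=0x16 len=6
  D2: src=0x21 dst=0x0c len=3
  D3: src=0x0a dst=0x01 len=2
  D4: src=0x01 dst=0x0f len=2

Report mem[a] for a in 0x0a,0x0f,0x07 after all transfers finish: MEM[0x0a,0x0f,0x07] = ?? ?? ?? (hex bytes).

  after D0: wrote 6B at 0x04 = f1fc49befdd5
  after D1: wrote 6B at 0x16 = f1fc49befdd5
  after D2: wrote 3B at 0x0c = d74f43
  after D3: wrote 2B at 0x01 = f1fc
  after D4: wrote 2B at 0x0f = f1fc
query mem[0x0a]=0xf1, mem[0x0f]=0xf1, mem[0x07]=0xbe

MEM[0x0a,0x0f,0x07] = f1 f1 be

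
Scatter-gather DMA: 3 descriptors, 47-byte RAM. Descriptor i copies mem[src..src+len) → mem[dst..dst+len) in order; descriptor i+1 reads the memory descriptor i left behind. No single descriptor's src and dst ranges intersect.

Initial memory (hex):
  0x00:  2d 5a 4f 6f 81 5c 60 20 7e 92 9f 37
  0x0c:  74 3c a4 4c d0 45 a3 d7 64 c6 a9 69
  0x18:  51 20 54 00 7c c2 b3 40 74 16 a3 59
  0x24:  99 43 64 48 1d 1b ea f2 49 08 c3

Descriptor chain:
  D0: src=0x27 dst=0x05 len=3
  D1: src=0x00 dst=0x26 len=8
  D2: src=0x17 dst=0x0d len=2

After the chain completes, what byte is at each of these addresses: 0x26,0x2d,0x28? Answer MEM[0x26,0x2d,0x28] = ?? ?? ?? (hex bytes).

[0] 0x27->0x05 len=3 : 48 1d 1b
[1] 0x00->0x26 len=8 : 2d 5a 4f 6f 81 48 1d 1b
[2] 0x17->0x0d len=2 : 69 51
query mem[0x26]=0x2d, mem[0x2d]=0x1b, mem[0x28]=0x4f

MEM[0x26,0x2d,0x28] = 2d 1b 4f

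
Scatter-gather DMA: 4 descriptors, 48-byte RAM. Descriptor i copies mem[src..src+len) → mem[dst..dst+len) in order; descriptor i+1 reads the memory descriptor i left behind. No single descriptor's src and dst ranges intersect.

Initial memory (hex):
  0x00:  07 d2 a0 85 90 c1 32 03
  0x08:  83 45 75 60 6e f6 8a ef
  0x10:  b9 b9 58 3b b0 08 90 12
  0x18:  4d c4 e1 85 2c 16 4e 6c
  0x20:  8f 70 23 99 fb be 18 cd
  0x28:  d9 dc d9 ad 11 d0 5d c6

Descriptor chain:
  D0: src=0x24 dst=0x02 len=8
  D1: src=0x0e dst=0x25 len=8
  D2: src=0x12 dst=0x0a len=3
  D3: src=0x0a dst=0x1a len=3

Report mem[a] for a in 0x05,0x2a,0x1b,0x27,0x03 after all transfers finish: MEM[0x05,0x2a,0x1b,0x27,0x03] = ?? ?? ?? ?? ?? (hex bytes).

  after D0: wrote 8B at 0x02 = fbbe18cdd9dcd9ad
  after D1: wrote 8B at 0x25 = 8aefb9b9583bb008
  after D2: wrote 3B at 0x0a = 583bb0
  after D3: wrote 3B at 0x1a = 583bb0
query mem[0x05]=0xcd, mem[0x2a]=0x3b, mem[0x1b]=0x3b, mem[0x27]=0xb9, mem[0x03]=0xbe

MEM[0x05,0x2a,0x1b,0x27,0x03] = cd 3b 3b b9 be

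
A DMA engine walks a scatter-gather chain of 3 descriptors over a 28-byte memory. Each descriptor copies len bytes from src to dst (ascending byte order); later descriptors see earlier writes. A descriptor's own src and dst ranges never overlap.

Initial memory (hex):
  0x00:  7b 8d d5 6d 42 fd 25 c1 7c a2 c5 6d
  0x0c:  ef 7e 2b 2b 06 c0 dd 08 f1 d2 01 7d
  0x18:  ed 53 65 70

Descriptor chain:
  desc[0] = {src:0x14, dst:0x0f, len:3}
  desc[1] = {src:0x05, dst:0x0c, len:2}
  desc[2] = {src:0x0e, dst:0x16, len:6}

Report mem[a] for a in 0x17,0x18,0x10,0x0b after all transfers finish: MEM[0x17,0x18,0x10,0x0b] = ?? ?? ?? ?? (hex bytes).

MEM[0x17,0x18,0x10,0x0b] = f1 d2 d2 6d

[0] 0x14->0x0f len=3 : f1 d2 01
[1] 0x05->0x0c len=2 : fd 25
[2] 0x0e->0x16 len=6 : 2b f1 d2 01 dd 08
query mem[0x17]=0xf1, mem[0x18]=0xd2, mem[0x10]=0xd2, mem[0x0b]=0x6d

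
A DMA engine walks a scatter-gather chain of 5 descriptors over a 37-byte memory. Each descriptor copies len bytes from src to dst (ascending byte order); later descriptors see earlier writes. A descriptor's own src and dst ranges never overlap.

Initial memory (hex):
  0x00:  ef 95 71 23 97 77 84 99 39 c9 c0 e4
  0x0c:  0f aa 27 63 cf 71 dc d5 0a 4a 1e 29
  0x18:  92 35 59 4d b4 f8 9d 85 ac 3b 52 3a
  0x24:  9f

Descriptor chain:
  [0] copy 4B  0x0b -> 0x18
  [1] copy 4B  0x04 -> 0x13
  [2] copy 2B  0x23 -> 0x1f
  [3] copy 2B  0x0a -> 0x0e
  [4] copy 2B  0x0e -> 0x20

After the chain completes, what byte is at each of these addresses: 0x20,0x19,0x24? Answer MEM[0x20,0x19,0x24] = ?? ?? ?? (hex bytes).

MEM[0x20,0x19,0x24] = c0 0f 9f

#0 dst[0x18+4] := {0xe4,0x0f,0xaa,0x27}
#1 dst[0x13+4] := {0x97,0x77,0x84,0x99}
#2 dst[0x1f+2] := {0x3a,0x9f}
#3 dst[0x0e+2] := {0xc0,0xe4}
#4 dst[0x20+2] := {0xc0,0xe4}
query mem[0x20]=0xc0, mem[0x19]=0x0f, mem[0x24]=0x9f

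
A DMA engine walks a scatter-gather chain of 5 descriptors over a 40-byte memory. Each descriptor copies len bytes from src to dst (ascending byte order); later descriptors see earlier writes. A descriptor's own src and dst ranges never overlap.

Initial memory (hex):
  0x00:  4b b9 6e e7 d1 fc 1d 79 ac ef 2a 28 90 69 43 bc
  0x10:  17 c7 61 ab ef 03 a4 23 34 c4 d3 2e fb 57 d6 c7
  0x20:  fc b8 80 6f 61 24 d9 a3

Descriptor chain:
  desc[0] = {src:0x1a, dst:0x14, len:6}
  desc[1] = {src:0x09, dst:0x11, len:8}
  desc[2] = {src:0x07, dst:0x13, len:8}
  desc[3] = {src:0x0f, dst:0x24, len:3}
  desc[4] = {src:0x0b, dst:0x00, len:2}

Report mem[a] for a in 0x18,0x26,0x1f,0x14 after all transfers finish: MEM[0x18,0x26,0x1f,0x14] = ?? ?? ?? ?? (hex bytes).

[0] 0x1a->0x14 len=6 : d3 2e fb 57 d6 c7
[1] 0x09->0x11 len=8 : ef 2a 28 90 69 43 bc 17
[2] 0x07->0x13 len=8 : 79 ac ef 2a 28 90 69 43
[3] 0x0f->0x24 len=3 : bc 17 ef
[4] 0x0b->0x00 len=2 : 28 90
query mem[0x18]=0x90, mem[0x26]=0xef, mem[0x1f]=0xc7, mem[0x14]=0xac

MEM[0x18,0x26,0x1f,0x14] = 90 ef c7 ac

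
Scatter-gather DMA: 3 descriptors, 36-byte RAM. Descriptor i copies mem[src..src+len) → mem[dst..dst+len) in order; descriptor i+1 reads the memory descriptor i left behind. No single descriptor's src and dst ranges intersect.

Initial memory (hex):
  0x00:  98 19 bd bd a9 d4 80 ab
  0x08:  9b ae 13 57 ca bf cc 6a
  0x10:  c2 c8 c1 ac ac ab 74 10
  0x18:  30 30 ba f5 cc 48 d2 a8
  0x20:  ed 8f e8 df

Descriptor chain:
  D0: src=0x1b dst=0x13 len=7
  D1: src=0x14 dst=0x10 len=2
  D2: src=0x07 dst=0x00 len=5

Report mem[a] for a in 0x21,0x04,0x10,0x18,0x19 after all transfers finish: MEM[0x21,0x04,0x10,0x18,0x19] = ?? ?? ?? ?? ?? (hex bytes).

  after D0: wrote 7B at 0x13 = f5cc48d2a8ed8f
  after D1: wrote 2B at 0x10 = cc48
  after D2: wrote 5B at 0x00 = ab9bae1357
query mem[0x21]=0x8f, mem[0x04]=0x57, mem[0x10]=0xcc, mem[0x18]=0xed, mem[0x19]=0x8f

MEM[0x21,0x04,0x10,0x18,0x19] = 8f 57 cc ed 8f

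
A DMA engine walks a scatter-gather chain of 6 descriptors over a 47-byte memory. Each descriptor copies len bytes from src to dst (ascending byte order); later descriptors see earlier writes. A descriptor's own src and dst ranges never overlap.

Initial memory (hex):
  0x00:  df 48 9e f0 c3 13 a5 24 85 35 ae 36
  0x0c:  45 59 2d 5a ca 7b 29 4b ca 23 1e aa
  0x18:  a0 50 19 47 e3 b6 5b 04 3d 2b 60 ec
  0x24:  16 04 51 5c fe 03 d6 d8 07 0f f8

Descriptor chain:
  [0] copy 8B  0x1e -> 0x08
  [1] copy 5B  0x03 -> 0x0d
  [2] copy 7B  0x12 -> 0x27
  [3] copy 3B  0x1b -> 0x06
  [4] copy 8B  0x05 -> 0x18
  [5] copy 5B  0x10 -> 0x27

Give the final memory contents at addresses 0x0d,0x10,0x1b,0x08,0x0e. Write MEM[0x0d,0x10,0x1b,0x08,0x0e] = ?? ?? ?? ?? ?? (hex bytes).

MEM[0x0d,0x10,0x1b,0x08,0x0e] = f0 a5 b6 b6 c3

  after D0: wrote 8B at 0x08 = 5b043d2b60ec1604
  after D1: wrote 5B at 0x0d = f0c313a524
  after D2: wrote 7B at 0x27 = 294bca231eaaa0
  after D3: wrote 3B at 0x06 = 47e3b6
  after D4: wrote 8B at 0x18 = 1347e3b6043d2b60
  after D5: wrote 5B at 0x27 = a524294bca
query mem[0x0d]=0xf0, mem[0x10]=0xa5, mem[0x1b]=0xb6, mem[0x08]=0xb6, mem[0x0e]=0xc3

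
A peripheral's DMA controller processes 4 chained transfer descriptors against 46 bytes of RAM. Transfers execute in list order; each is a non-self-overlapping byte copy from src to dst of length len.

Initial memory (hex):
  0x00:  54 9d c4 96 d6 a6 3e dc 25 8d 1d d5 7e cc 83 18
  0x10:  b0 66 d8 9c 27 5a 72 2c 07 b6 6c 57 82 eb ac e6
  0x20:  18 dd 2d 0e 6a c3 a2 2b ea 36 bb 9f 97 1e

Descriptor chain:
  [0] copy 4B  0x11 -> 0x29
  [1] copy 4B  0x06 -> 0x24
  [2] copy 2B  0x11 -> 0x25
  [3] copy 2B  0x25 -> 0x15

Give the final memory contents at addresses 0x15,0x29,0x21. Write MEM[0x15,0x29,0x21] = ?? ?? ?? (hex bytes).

D0: mem[0x29..0x2c] <- [66 d8 9c 27]
D1: mem[0x24..0x27] <- [3e dc 25 8d]
D2: mem[0x25..0x26] <- [66 d8]
D3: mem[0x15..0x16] <- [66 d8]
query mem[0x15]=0x66, mem[0x29]=0x66, mem[0x21]=0xdd

MEM[0x15,0x29,0x21] = 66 66 dd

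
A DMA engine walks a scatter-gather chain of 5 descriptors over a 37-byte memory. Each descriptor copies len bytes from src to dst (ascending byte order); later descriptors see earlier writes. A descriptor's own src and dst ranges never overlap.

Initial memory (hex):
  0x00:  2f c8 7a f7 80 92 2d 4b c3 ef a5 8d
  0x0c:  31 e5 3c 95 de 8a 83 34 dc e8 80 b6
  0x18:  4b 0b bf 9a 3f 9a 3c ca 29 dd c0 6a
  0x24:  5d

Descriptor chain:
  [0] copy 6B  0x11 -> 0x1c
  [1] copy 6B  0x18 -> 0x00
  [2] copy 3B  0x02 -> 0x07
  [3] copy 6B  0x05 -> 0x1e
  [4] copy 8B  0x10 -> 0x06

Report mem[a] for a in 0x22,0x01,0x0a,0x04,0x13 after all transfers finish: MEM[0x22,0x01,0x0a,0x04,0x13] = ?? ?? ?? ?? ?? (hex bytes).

MEM[0x22,0x01,0x0a,0x04,0x13] = 8a 0b dc 8a 34

#0 dst[0x1c+6] := {0x8a,0x83,0x34,0xdc,0xe8,0x80}
#1 dst[0x00+6] := {0x4b,0x0b,0xbf,0x9a,0x8a,0x83}
#2 dst[0x07+3] := {0xbf,0x9a,0x8a}
#3 dst[0x1e+6] := {0x83,0x2d,0xbf,0x9a,0x8a,0xa5}
#4 dst[0x06+8] := {0xde,0x8a,0x83,0x34,0xdc,0xe8,0x80,0xb6}
query mem[0x22]=0x8a, mem[0x01]=0x0b, mem[0x0a]=0xdc, mem[0x04]=0x8a, mem[0x13]=0x34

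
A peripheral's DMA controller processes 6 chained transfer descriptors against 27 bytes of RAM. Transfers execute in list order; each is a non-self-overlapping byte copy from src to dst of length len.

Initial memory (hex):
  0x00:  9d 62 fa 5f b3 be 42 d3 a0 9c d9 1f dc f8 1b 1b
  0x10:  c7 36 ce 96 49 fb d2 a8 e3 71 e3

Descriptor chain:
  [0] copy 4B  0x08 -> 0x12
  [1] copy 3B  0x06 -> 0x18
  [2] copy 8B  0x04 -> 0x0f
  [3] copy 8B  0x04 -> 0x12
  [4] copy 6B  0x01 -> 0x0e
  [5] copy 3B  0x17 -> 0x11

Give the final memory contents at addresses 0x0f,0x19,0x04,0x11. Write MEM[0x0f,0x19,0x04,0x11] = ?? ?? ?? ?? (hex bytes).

  after D0: wrote 4B at 0x12 = a09cd91f
  after D1: wrote 3B at 0x18 = 42d3a0
  after D2: wrote 8B at 0x0f = b3be42d3a09cd91f
  after D3: wrote 8B at 0x12 = b3be42d3a09cd91f
  after D4: wrote 6B at 0x0e = 62fa5fb3be42
  after D5: wrote 3B at 0x11 = 9cd91f
query mem[0x0f]=0xfa, mem[0x19]=0x1f, mem[0x04]=0xb3, mem[0x11]=0x9c

MEM[0x0f,0x19,0x04,0x11] = fa 1f b3 9c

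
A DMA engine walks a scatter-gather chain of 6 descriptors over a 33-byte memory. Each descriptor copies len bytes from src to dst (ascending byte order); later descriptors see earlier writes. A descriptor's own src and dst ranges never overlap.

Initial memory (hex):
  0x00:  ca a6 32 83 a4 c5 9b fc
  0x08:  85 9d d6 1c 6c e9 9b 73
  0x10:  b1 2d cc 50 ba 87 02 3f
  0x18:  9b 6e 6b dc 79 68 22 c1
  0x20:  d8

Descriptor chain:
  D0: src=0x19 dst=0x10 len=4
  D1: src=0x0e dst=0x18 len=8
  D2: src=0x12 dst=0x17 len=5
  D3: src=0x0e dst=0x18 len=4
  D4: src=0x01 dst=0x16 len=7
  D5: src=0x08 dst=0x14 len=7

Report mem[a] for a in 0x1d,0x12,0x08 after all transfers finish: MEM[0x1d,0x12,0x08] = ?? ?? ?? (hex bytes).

MEM[0x1d,0x12,0x08] = 79 dc 85

D0: mem[0x10..0x13] <- [6e 6b dc 79]
D1: mem[0x18..0x1f] <- [9b 73 6e 6b dc 79 ba 87]
D2: mem[0x17..0x1b] <- [dc 79 ba 87 02]
D3: mem[0x18..0x1b] <- [9b 73 6e 6b]
D4: mem[0x16..0x1c] <- [a6 32 83 a4 c5 9b fc]
D5: mem[0x14..0x1a] <- [85 9d d6 1c 6c e9 9b]
query mem[0x1d]=0x79, mem[0x12]=0xdc, mem[0x08]=0x85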